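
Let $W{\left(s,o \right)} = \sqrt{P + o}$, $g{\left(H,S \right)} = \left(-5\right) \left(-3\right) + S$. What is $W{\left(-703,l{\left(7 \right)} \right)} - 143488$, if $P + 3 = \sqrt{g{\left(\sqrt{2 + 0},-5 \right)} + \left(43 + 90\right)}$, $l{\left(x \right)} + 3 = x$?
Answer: $-143488 + \sqrt{1 + \sqrt{143}} \approx -1.4348 \cdot 10^{5}$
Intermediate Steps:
$l{\left(x \right)} = -3 + x$
$g{\left(H,S \right)} = 15 + S$
$P = -3 + \sqrt{143}$ ($P = -3 + \sqrt{\left(15 - 5\right) + \left(43 + 90\right)} = -3 + \sqrt{10 + 133} = -3 + \sqrt{143} \approx 8.9583$)
$W{\left(s,o \right)} = \sqrt{-3 + o + \sqrt{143}}$ ($W{\left(s,o \right)} = \sqrt{\left(-3 + \sqrt{143}\right) + o} = \sqrt{-3 + o + \sqrt{143}}$)
$W{\left(-703,l{\left(7 \right)} \right)} - 143488 = \sqrt{-3 + \left(-3 + 7\right) + \sqrt{143}} - 143488 = \sqrt{-3 + 4 + \sqrt{143}} - 143488 = \sqrt{1 + \sqrt{143}} - 143488 = -143488 + \sqrt{1 + \sqrt{143}}$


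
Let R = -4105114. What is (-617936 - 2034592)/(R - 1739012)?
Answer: 442088/974021 ≈ 0.45388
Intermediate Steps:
(-617936 - 2034592)/(R - 1739012) = (-617936 - 2034592)/(-4105114 - 1739012) = -2652528/(-5844126) = -2652528*(-1/5844126) = 442088/974021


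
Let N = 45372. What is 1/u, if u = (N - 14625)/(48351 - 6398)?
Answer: 41953/30747 ≈ 1.3645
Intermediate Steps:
u = 30747/41953 (u = (45372 - 14625)/(48351 - 6398) = 30747/41953 ≈ 0.73289)
1/u = 1/(30747/41953) = 41953/30747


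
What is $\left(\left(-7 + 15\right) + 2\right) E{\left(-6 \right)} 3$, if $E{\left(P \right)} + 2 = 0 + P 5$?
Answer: $-960$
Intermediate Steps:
$E{\left(P \right)} = -2 + 5 P$ ($E{\left(P \right)} = -2 + \left(0 + P 5\right) = -2 + \left(0 + 5 P\right) = -2 + 5 P$)
$\left(\left(-7 + 15\right) + 2\right) E{\left(-6 \right)} 3 = \left(\left(-7 + 15\right) + 2\right) \left(-2 + 5 \left(-6\right)\right) 3 = \left(8 + 2\right) \left(-2 - 30\right) 3 = 10 \left(-32\right) 3 = \left(-320\right) 3 = -960$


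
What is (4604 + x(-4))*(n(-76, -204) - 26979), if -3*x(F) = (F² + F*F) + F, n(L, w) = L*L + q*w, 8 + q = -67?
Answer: -81366952/3 ≈ -2.7122e+7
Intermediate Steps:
q = -75 (q = -8 - 67 = -75)
n(L, w) = L² - 75*w (n(L, w) = L*L - 75*w = L² - 75*w)
x(F) = -2*F²/3 - F/3 (x(F) = -((F² + F*F) + F)/3 = -((F² + F²) + F)/3 = -(2*F² + F)/3 = -(F + 2*F²)/3 = -2*F²/3 - F/3)
(4604 + x(-4))*(n(-76, -204) - 26979) = (4604 - ⅓*(-4)*(1 + 2*(-4)))*(((-76)² - 75*(-204)) - 26979) = (4604 - ⅓*(-4)*(1 - 8))*((5776 + 15300) - 26979) = (4604 - ⅓*(-4)*(-7))*(21076 - 26979) = (4604 - 28/3)*(-5903) = (13784/3)*(-5903) = -81366952/3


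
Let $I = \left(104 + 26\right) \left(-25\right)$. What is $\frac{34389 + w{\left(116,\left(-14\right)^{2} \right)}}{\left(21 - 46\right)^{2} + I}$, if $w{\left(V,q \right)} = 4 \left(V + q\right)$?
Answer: $- \frac{1697}{125} \approx -13.576$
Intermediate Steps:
$w{\left(V,q \right)} = 4 V + 4 q$
$I = -3250$ ($I = 130 \left(-25\right) = -3250$)
$\frac{34389 + w{\left(116,\left(-14\right)^{2} \right)}}{\left(21 - 46\right)^{2} + I} = \frac{34389 + \left(4 \cdot 116 + 4 \left(-14\right)^{2}\right)}{\left(21 - 46\right)^{2} - 3250} = \frac{34389 + \left(464 + 4 \cdot 196\right)}{\left(-25\right)^{2} - 3250} = \frac{34389 + \left(464 + 784\right)}{625 - 3250} = \frac{34389 + 1248}{-2625} = 35637 \left(- \frac{1}{2625}\right) = - \frac{1697}{125}$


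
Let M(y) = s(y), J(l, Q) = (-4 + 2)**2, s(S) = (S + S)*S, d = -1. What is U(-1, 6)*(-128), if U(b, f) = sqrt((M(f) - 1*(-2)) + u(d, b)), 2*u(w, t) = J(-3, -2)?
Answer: -256*sqrt(19) ≈ -1115.9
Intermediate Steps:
s(S) = 2*S**2 (s(S) = (2*S)*S = 2*S**2)
J(l, Q) = 4 (J(l, Q) = (-2)**2 = 4)
u(w, t) = 2 (u(w, t) = (1/2)*4 = 2)
M(y) = 2*y**2
U(b, f) = sqrt(4 + 2*f**2) (U(b, f) = sqrt((2*f**2 - 1*(-2)) + 2) = sqrt((2*f**2 + 2) + 2) = sqrt((2 + 2*f**2) + 2) = sqrt(4 + 2*f**2))
U(-1, 6)*(-128) = sqrt(4 + 2*6**2)*(-128) = sqrt(4 + 2*36)*(-128) = sqrt(4 + 72)*(-128) = sqrt(76)*(-128) = (2*sqrt(19))*(-128) = -256*sqrt(19)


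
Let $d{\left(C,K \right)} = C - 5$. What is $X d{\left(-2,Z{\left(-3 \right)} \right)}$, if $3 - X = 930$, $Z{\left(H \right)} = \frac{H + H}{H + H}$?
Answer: $6489$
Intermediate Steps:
$Z{\left(H \right)} = 1$ ($Z{\left(H \right)} = \frac{2 H}{2 H} = 2 H \frac{1}{2 H} = 1$)
$X = -927$ ($X = 3 - 930 = -927$)
$d{\left(C,K \right)} = -5 + C$
$X d{\left(-2,Z{\left(-3 \right)} \right)} = - 927 \left(-5 - 2\right) = \left(-927\right) \left(-7\right) = 6489$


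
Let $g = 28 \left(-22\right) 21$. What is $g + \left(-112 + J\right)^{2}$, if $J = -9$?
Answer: $1705$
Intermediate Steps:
$g = -12936$ ($g = \left(-616\right) 21 = -12936$)
$g + \left(-112 + J\right)^{2} = -12936 + \left(-112 - 9\right)^{2} = -12936 + \left(-121\right)^{2} = -12936 + 14641 = 1705$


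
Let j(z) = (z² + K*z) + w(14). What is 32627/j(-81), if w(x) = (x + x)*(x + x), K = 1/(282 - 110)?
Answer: 5611844/1263259 ≈ 4.4424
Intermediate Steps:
K = 1/172 ≈ 0.0058140
w(x) = 4*x² (w(x) = (2*x)*(2*x) = 4*x²)
j(z) = 784 + z² + z/172 (j(z) = (z² + z/172) + 4*14² = (z² + z/172) + 4*196 = (z² + z/172) + 784 = 784 + z² + z/172)
32627/j(-81) = 32627/(784 + (-81)² + (1/172)*(-81)) = 32627/(784 + 6561 - 81/172) = 32627/(1263259/172) = 32627*(172/1263259) = 5611844/1263259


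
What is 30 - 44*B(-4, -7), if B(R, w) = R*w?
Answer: -1202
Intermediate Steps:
30 - 44*B(-4, -7) = 30 - (-176)*(-7) = 30 - 44*28 = 30 - 1232 = -1202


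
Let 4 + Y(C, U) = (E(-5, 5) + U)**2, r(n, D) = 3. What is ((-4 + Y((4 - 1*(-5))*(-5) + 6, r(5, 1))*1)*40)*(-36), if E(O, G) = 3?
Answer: -40320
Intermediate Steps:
Y(C, U) = -4 + (3 + U)**2
((-4 + Y((4 - 1*(-5))*(-5) + 6, r(5, 1))*1)*40)*(-36) = ((-4 + (-4 + (3 + 3)**2)*1)*40)*(-36) = ((-4 + (-4 + 6**2)*1)*40)*(-36) = ((-4 + (-4 + 36)*1)*40)*(-36) = ((-4 + 32*1)*40)*(-36) = ((-4 + 32)*40)*(-36) = (28*40)*(-36) = 1120*(-36) = -40320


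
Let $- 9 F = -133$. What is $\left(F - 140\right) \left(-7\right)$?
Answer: $\frac{7889}{9} \approx 876.56$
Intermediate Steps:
$F = \frac{133}{9}$ ($F = \left(- \frac{1}{9}\right) \left(-133\right) = \frac{133}{9} \approx 14.778$)
$\left(F - 140\right) \left(-7\right) = \left(\frac{133}{9} - 140\right) \left(-7\right) = \left(- \frac{1127}{9}\right) \left(-7\right) = \frac{7889}{9}$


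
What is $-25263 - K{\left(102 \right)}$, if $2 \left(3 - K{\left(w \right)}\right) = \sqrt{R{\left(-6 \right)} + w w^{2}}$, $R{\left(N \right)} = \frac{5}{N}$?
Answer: $-25266 + \frac{\sqrt{38203458}}{12} \approx -24751.0$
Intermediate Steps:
$K{\left(w \right)} = 3 - \frac{\sqrt{- \frac{5}{6} + w^{3}}}{2}$ ($K{\left(w \right)} = 3 - \frac{\sqrt{\frac{5}{-6} + w w^{2}}}{2} = 3 - \frac{\sqrt{5 \left(- \frac{1}{6}\right) + w^{3}}}{2} = 3 - \frac{\sqrt{- \frac{5}{6} + w^{3}}}{2}$)
$-25263 - K{\left(102 \right)} = -25263 - \left(3 - \frac{\sqrt{-30 + 36 \cdot 102^{3}}}{12}\right) = -25263 - \left(3 - \frac{\sqrt{-30 + 36 \cdot 1061208}}{12}\right) = -25263 - \left(3 - \frac{\sqrt{-30 + 38203488}}{12}\right) = -25263 - \left(3 - \frac{\sqrt{38203458}}{12}\right) = -25266 + \frac{\sqrt{38203458}}{12}$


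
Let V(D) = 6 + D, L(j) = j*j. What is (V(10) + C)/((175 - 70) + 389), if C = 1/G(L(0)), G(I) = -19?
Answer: 303/9386 ≈ 0.032282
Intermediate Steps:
L(j) = j**2
C = -1/19 (C = 1/(-19) = -1/19 ≈ -0.052632)
(V(10) + C)/((175 - 70) + 389) = ((6 + 10) - 1/19)/((175 - 70) + 389) = (16 - 1/19)/(105 + 389) = (303/19)/494 = (303/19)*(1/494) = 303/9386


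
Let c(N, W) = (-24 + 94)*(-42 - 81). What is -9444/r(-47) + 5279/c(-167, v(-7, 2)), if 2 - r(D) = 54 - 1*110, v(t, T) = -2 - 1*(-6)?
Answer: -40809511/249690 ≈ -163.44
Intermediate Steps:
v(t, T) = 4 (v(t, T) = -2 + 6 = 4)
c(N, W) = -8610 (c(N, W) = 70*(-123) = -8610)
r(D) = 58 (r(D) = 2 - (54 - 1*110) = 2 - (54 - 110) = 2 - 1*(-56) = 2 + 56 = 58)
-9444/r(-47) + 5279/c(-167, v(-7, 2)) = -9444/58 + 5279/(-8610) = -9444*1/58 + 5279*(-1/8610) = -4722/29 - 5279/8610 = -40809511/249690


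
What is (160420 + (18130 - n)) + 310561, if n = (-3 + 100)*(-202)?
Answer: 508705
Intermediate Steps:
n = -19594 (n = 97*(-202) = -19594)
(160420 + (18130 - n)) + 310561 = (160420 + (18130 - 1*(-19594))) + 310561 = (160420 + (18130 + 19594)) + 310561 = (160420 + 37724) + 310561 = 198144 + 310561 = 508705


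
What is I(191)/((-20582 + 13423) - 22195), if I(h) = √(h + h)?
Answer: -√382/29354 ≈ -0.00066583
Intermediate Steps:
I(h) = √2*√h (I(h) = √(2*h) = √2*√h)
I(191)/((-20582 + 13423) - 22195) = (√2*√191)/((-20582 + 13423) - 22195) = √382/(-7159 - 22195) = √382/(-29354) = √382*(-1/29354) = -√382/29354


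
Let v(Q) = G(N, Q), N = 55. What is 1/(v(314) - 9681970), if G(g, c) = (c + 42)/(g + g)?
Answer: -55/532508172 ≈ -1.0328e-7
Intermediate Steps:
G(g, c) = (42 + c)/(2*g) (G(g, c) = (42 + c)/((2*g)) = (42 + c)*(1/(2*g)) = (42 + c)/(2*g))
v(Q) = 21/55 + Q/110 (v(Q) = (½)*(42 + Q)/55 = (½)*(1/55)*(42 + Q) = 21/55 + Q/110)
1/(v(314) - 9681970) = 1/((21/55 + (1/110)*314) - 9681970) = 1/((21/55 + 157/55) - 9681970) = 1/(178/55 - 9681970) = 1/(-532508172/55) = -55/532508172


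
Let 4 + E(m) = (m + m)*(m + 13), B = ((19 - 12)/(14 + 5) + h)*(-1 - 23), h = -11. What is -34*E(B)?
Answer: -1679588984/361 ≈ -4.6526e+6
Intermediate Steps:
B = 4848/19 (B = ((19 - 12)/(14 + 5) - 11)*(-1 - 23) = (7/19 - 11)*(-24) = -202/19*(-24) = 4848/19 ≈ 255.16)
E(m) = -4 + 2*m*(13 + m) (E(m) = -4 + (m + m)*(m + 13) = -4 + (2*m)*(13 + m) = -4 + 2*m*(13 + m))
-34*E(B) = -34*(-4 + 2*(4848/19)**2 + 26*(4848/19)) = -34*(-4 + 2*(23503104/361) + 126048/19) = -34*(-4 + 47006208/361 + 126048/19) = -34*49399676/361 = -1679588984/361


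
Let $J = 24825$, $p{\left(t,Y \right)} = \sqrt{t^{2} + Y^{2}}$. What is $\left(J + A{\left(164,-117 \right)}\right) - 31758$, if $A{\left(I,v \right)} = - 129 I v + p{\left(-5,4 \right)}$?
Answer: $2468319 + \sqrt{41} \approx 2.4683 \cdot 10^{6}$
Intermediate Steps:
$p{\left(t,Y \right)} = \sqrt{Y^{2} + t^{2}}$
$A{\left(I,v \right)} = \sqrt{41} - 129 I v$ ($A{\left(I,v \right)} = - 129 I v + \sqrt{4^{2} + \left(-5\right)^{2}} = - 129 I v + \sqrt{16 + 25} = - 129 I v + \sqrt{41} = \sqrt{41} - 129 I v$)
$\left(J + A{\left(164,-117 \right)}\right) - 31758 = \left(24825 + \left(\sqrt{41} - 21156 \left(-117\right)\right)\right) - 31758 = \left(24825 + \left(\sqrt{41} + 2475252\right)\right) - 31758 = \left(24825 + \left(2475252 + \sqrt{41}\right)\right) - 31758 = \left(2500077 + \sqrt{41}\right) - 31758 = 2468319 + \sqrt{41}$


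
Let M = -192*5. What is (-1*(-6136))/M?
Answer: -767/120 ≈ -6.3917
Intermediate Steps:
M = -960
(-1*(-6136))/M = -1*(-6136)/(-960) = 6136*(-1/960) = -767/120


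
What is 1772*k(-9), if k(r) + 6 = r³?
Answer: -1302420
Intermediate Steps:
k(r) = -6 + r³
1772*k(-9) = 1772*(-6 + (-9)³) = 1772*(-6 - 729) = 1772*(-735) = -1302420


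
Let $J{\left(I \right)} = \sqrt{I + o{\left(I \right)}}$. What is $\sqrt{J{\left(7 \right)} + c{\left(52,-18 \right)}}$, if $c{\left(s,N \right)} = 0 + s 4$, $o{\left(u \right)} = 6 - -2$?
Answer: $\sqrt{208 + \sqrt{15}} \approx 14.556$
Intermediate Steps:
$o{\left(u \right)} = 8$ ($o{\left(u \right)} = 6 + 2 = 8$)
$J{\left(I \right)} = \sqrt{8 + I}$ ($J{\left(I \right)} = \sqrt{I + 8} = \sqrt{8 + I}$)
$c{\left(s,N \right)} = 4 s$ ($c{\left(s,N \right)} = 0 + 4 s = 4 s$)
$\sqrt{J{\left(7 \right)} + c{\left(52,-18 \right)}} = \sqrt{\sqrt{8 + 7} + 4 \cdot 52} = \sqrt{\sqrt{15} + 208} = \sqrt{208 + \sqrt{15}}$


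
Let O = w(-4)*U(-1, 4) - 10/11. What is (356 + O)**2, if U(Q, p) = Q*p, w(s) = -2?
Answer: 15952036/121 ≈ 1.3184e+5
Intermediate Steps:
O = 78/11 (O = -(-2)*4 - 10/11 = -2*(-4) - 10*1/11 = 8 - 10/11 = 78/11 ≈ 7.0909)
(356 + O)**2 = (356 + 78/11)**2 = (3994/11)**2 = 15952036/121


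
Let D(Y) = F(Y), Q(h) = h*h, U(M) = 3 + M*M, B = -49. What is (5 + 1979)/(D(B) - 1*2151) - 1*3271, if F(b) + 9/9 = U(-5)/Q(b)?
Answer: -603777571/184533 ≈ -3271.9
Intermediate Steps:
U(M) = 3 + M**2
Q(h) = h**2
F(b) = -1 + 28/b**2 (F(b) = -1 + (3 + (-5)**2)/(b**2) = -1 + (3 + 25)/b**2 = -1 + 28/b**2)
D(Y) = -1 + 28/Y**2
(5 + 1979)/(D(B) - 1*2151) - 1*3271 = (5 + 1979)/((-1 + 28/(-49)**2) - 1*2151) - 1*3271 = 1984/((-1 + 28*(1/2401)) - 2151) - 3271 = 1984/((-1 + 4/343) - 2151) - 3271 = 1984/(-339/343 - 2151) - 3271 = 1984/(-738132/343) - 3271 = 1984*(-343/738132) - 3271 = -170128/184533 - 3271 = -603777571/184533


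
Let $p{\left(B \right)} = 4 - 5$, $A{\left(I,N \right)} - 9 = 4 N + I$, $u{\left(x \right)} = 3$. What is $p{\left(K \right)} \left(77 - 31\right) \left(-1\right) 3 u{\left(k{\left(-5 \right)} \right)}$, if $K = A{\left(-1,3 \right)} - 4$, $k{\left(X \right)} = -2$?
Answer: $414$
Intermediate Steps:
$A{\left(I,N \right)} = 9 + I + 4 N$ ($A{\left(I,N \right)} = 9 + \left(4 N + I\right) = 9 + \left(I + 4 N\right) = 9 + I + 4 N$)
$K = 16$ ($K = \left(9 - 1 + 4 \cdot 3\right) - 4 = \left(9 - 1 + 12\right) - 4 = 20 - 4 = 16$)
$p{\left(B \right)} = -1$ ($p{\left(B \right)} = 4 - 5 = -1$)
$p{\left(K \right)} \left(77 - 31\right) \left(-1\right) 3 u{\left(k{\left(-5 \right)} \right)} = - (77 - 31) \left(-1\right) 3 \cdot 3 = \left(-1\right) 46 \left(\left(-3\right) 3\right) = \left(-46\right) \left(-9\right) = 414$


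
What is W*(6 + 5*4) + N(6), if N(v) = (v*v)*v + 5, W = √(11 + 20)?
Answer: 221 + 26*√31 ≈ 365.76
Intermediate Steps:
W = √31 ≈ 5.5678
N(v) = 5 + v³ (N(v) = v²*v + 5 = v³ + 5 = 5 + v³)
W*(6 + 5*4) + N(6) = √31*(6 + 5*4) + (5 + 6³) = √31*(6 + 20) + (5 + 216) = √31*26 + 221 = 26*√31 + 221 = 221 + 26*√31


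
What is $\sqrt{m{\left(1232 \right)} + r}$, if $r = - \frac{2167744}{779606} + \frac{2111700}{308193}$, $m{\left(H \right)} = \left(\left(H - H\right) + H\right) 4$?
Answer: $\frac{2 \sqrt{1977255269730768215463149}}{40044851993} \approx 70.229$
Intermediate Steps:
$m{\left(H \right)} = 4 H$ ($m{\left(H \right)} = \left(0 + H\right) 4 = H 4 = 4 H$)
$r = \frac{163035077268}{40044851993}$ ($r = \left(-2167744\right) \frac{1}{779606} + 2111700 \cdot \frac{1}{308193} = - \frac{1083872}{389803} + \frac{703900}{102731} = \frac{163035077268}{40044851993} \approx 4.0713$)
$\sqrt{m{\left(1232 \right)} + r} = \sqrt{4 \cdot 1232 + \frac{163035077268}{40044851993}} = \sqrt{4928 + \frac{163035077268}{40044851993}} = \sqrt{\frac{197504065698772}{40044851993}} = \frac{2 \sqrt{1977255269730768215463149}}{40044851993}$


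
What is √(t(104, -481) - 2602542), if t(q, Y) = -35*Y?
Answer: I*√2585707 ≈ 1608.0*I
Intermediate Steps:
√(t(104, -481) - 2602542) = √(-35*(-481) - 2602542) = √(16835 - 2602542) = √(-2585707) = I*√2585707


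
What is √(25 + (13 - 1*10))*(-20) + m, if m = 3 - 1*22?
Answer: -19 - 40*√7 ≈ -124.83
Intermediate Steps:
m = -19 (m = 3 - 22 = -19)
√(25 + (13 - 1*10))*(-20) + m = √(25 + (13 - 1*10))*(-20) - 19 = √(25 + (13 - 10))*(-20) - 19 = √(25 + 3)*(-20) - 19 = √28*(-20) - 19 = (2*√7)*(-20) - 19 = -40*√7 - 19 = -19 - 40*√7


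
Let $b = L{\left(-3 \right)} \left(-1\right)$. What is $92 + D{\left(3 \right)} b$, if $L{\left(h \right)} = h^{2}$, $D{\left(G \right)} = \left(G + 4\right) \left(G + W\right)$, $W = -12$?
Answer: $659$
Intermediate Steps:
$D{\left(G \right)} = \left(-12 + G\right) \left(4 + G\right)$ ($D{\left(G \right)} = \left(G + 4\right) \left(G - 12\right) = \left(4 + G\right) \left(-12 + G\right) = \left(-12 + G\right) \left(4 + G\right)$)
$b = -9$ ($b = \left(-3\right)^{2} \left(-1\right) = 9 \left(-1\right) = -9$)
$92 + D{\left(3 \right)} b = 92 + \left(-48 + 3^{2} - 24\right) \left(-9\right) = 92 + \left(-48 + 9 - 24\right) \left(-9\right) = 92 - -567 = 92 + 567 = 659$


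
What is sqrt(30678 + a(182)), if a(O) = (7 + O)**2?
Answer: sqrt(66399) ≈ 257.68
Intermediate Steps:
sqrt(30678 + a(182)) = sqrt(30678 + (7 + 182)**2) = sqrt(30678 + 189**2) = sqrt(30678 + 35721) = sqrt(66399)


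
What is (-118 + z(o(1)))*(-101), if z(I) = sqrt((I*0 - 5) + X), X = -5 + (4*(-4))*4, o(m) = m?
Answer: 11918 - 101*I*sqrt(74) ≈ 11918.0 - 868.83*I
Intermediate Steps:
X = -69 (X = -5 - 16*4 = -5 - 64 = -69)
z(I) = I*sqrt(74) (z(I) = sqrt((I*0 - 5) - 69) = sqrt((0 - 5) - 69) = sqrt(-5 - 69) = sqrt(-74) = I*sqrt(74))
(-118 + z(o(1)))*(-101) = (-118 + I*sqrt(74))*(-101) = 11918 - 101*I*sqrt(74)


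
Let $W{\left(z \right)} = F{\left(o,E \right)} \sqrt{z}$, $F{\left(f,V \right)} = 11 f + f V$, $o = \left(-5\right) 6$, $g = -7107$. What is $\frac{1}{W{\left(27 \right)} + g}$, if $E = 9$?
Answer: $- \frac{2369}{13596483} + \frac{200 \sqrt{3}}{4532161} \approx -9.7802 \cdot 10^{-5}$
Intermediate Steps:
$o = -30$
$F{\left(f,V \right)} = 11 f + V f$
$W{\left(z \right)} = - 600 \sqrt{z}$ ($W{\left(z \right)} = - 30 \left(11 + 9\right) \sqrt{z} = \left(-30\right) 20 \sqrt{z} = - 600 \sqrt{z}$)
$\frac{1}{W{\left(27 \right)} + g} = \frac{1}{- 600 \sqrt{27} - 7107} = \frac{1}{- 600 \cdot 3 \sqrt{3} - 7107} = \frac{1}{- 1800 \sqrt{3} - 7107} = \frac{1}{-7107 - 1800 \sqrt{3}}$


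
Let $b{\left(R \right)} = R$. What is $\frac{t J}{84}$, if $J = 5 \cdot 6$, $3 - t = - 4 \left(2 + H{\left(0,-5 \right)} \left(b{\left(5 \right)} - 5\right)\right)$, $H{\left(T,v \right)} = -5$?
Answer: $\frac{55}{14} \approx 3.9286$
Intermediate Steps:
$t = 11$ ($t = 3 - - 4 \left(2 - 5 \left(5 - 5\right)\right) = 3 - - 4 \left(2 - 0\right) = 3 - - 4 \left(2 + 0\right) = 3 - \left(-4\right) 2 = 3 - -8 = 3 + 8 = 11$)
$J = 30$
$\frac{t J}{84} = \frac{11 \cdot 30}{84} = 330 \cdot \frac{1}{84} = \frac{55}{14}$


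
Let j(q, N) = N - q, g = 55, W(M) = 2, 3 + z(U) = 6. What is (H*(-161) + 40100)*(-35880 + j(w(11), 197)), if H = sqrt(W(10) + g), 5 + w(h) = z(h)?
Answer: -1430808100 + 5744641*sqrt(57) ≈ -1.3874e+9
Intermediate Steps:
z(U) = 3 (z(U) = -3 + 6 = 3)
w(h) = -2 (w(h) = -5 + 3 = -2)
H = sqrt(57) (H = sqrt(2 + 55) = sqrt(57) ≈ 7.5498)
(H*(-161) + 40100)*(-35880 + j(w(11), 197)) = (sqrt(57)*(-161) + 40100)*(-35880 + (197 - 1*(-2))) = (-161*sqrt(57) + 40100)*(-35880 + (197 + 2)) = (40100 - 161*sqrt(57))*(-35880 + 199) = (40100 - 161*sqrt(57))*(-35681) = -1430808100 + 5744641*sqrt(57)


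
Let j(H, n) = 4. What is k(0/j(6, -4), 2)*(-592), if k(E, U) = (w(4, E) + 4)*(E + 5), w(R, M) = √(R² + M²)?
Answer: -23680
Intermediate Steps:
w(R, M) = √(M² + R²)
k(E, U) = (4 + √(16 + E²))*(5 + E) (k(E, U) = (√(E² + 4²) + 4)*(E + 5) = (√(E² + 16) + 4)*(5 + E) = (√(16 + E²) + 4)*(5 + E) = (4 + √(16 + E²))*(5 + E))
k(0/j(6, -4), 2)*(-592) = (20 + 4*(0/4) + 5*√(16 + (0/4)²) + (0/4)*√(16 + (0/4)²))*(-592) = (20 + 4*(0*(¼)) + 5*√(16 + (0*(¼))²) + (0*(¼))*√(16 + (0*(¼))²))*(-592) = (20 + 4*0 + 5*√(16 + 0²) + 0*√(16 + 0²))*(-592) = (20 + 0 + 5*√(16 + 0) + 0*√(16 + 0))*(-592) = (20 + 0 + 5*√16 + 0*√16)*(-592) = (20 + 0 + 5*4 + 0*4)*(-592) = (20 + 0 + 20 + 0)*(-592) = 40*(-592) = -23680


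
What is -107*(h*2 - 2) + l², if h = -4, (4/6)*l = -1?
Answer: 4289/4 ≈ 1072.3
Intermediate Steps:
l = -3/2 (l = (3/2)*(-1) = -3/2 ≈ -1.5000)
-107*(h*2 - 2) + l² = -107*(-4*2 - 2) + (-3/2)² = -107*(-8 - 2) + 9/4 = -107*(-10) + 9/4 = 1070 + 9/4 = 4289/4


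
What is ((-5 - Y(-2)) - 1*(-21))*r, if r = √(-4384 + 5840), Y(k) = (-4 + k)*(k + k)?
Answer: -32*√91 ≈ -305.26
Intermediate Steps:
Y(k) = 2*k*(-4 + k) (Y(k) = (-4 + k)*(2*k) = 2*k*(-4 + k))
r = 4*√91 (r = √1456 = 4*√91 ≈ 38.158)
((-5 - Y(-2)) - 1*(-21))*r = ((-5 - 2*(-2)*(-4 - 2)) - 1*(-21))*(4*√91) = ((-5 - 2*(-2)*(-6)) + 21)*(4*√91) = ((-5 - 1*24) + 21)*(4*√91) = ((-5 - 24) + 21)*(4*√91) = (-29 + 21)*(4*√91) = -32*√91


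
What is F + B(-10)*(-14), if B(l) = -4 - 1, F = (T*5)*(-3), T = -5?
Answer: 145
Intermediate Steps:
F = 75 (F = -5*5*(-3) = -25*(-3) = 75)
B(l) = -5
F + B(-10)*(-14) = 75 - 5*(-14) = 75 + 70 = 145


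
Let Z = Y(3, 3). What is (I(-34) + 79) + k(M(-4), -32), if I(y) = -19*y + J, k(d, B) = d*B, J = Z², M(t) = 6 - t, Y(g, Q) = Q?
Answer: 414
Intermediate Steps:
Z = 3
J = 9 (J = 3² = 9)
k(d, B) = B*d
I(y) = 9 - 19*y (I(y) = -19*y + 9 = 9 - 19*y)
(I(-34) + 79) + k(M(-4), -32) = ((9 - 19*(-34)) + 79) - 32*(6 - 1*(-4)) = ((9 + 646) + 79) - 32*(6 + 4) = (655 + 79) - 32*10 = 734 - 320 = 414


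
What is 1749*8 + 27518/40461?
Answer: 566157830/40461 ≈ 13993.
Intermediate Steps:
1749*8 + 27518/40461 = 13992 + 27518*(1/40461) = 13992 + 27518/40461 = 566157830/40461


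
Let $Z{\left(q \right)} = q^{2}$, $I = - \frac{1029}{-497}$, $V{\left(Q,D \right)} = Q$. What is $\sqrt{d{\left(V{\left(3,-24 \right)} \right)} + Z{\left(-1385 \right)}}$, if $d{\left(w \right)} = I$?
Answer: $\frac{\sqrt{9669782662}}{71} \approx 1385.0$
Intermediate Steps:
$I = \frac{147}{71}$ ($I = \left(-1029\right) \left(- \frac{1}{497}\right) = \frac{147}{71} \approx 2.0704$)
$d{\left(w \right)} = \frac{147}{71}$
$\sqrt{d{\left(V{\left(3,-24 \right)} \right)} + Z{\left(-1385 \right)}} = \sqrt{\frac{147}{71} + \left(-1385\right)^{2}} = \sqrt{\frac{147}{71} + 1918225} = \sqrt{\frac{136194122}{71}} = \frac{\sqrt{9669782662}}{71}$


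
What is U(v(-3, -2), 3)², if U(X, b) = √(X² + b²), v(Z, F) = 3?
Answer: 18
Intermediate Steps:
U(v(-3, -2), 3)² = (√(3² + 3²))² = (√(9 + 9))² = (√18)² = (3*√2)² = 18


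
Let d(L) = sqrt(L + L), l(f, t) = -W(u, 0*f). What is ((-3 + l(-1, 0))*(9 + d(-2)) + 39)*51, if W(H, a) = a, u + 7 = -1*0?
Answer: 612 - 306*I ≈ 612.0 - 306.0*I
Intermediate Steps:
u = -7 (u = -7 - 1*0 = -7 + 0 = -7)
l(f, t) = 0 (l(f, t) = -0*f = -1*0 = 0)
d(L) = sqrt(2)*sqrt(L) (d(L) = sqrt(2*L) = sqrt(2)*sqrt(L))
((-3 + l(-1, 0))*(9 + d(-2)) + 39)*51 = ((-3 + 0)*(9 + sqrt(2)*sqrt(-2)) + 39)*51 = (-3*(9 + sqrt(2)*(I*sqrt(2))) + 39)*51 = (-3*(9 + 2*I) + 39)*51 = ((-27 - 6*I) + 39)*51 = (12 - 6*I)*51 = 612 - 306*I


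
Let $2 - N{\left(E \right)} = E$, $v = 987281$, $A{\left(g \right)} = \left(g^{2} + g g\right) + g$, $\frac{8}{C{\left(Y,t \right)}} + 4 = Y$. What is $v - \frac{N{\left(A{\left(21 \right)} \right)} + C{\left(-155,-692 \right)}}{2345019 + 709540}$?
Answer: $\frac{479497582331828}{485674881} \approx 9.8728 \cdot 10^{5}$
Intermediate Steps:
$C{\left(Y,t \right)} = \frac{8}{-4 + Y}$
$A{\left(g \right)} = g + 2 g^{2}$ ($A{\left(g \right)} = \left(g^{2} + g^{2}\right) + g = 2 g^{2} + g = g + 2 g^{2}$)
$N{\left(E \right)} = 2 - E$
$v - \frac{N{\left(A{\left(21 \right)} \right)} + C{\left(-155,-692 \right)}}{2345019 + 709540} = 987281 - \frac{\left(2 - 21 \left(1 + 2 \cdot 21\right)\right) + \frac{8}{-4 - 155}}{2345019 + 709540} = 987281 - \frac{\left(2 - 21 \left(1 + 42\right)\right) + \frac{8}{-159}}{3054559} = 987281 - \left(\left(2 - 21 \cdot 43\right) + 8 \left(- \frac{1}{159}\right)\right) \frac{1}{3054559} = 987281 - \left(\left(2 - 903\right) - \frac{8}{159}\right) \frac{1}{3054559} = 987281 - \left(-901 - \frac{8}{159}\right) \frac{1}{3054559} = 987281 - \left(- \frac{143267}{159}\right) \frac{1}{3054559} = 987281 - - \frac{143267}{485674881} = 987281 + \frac{143267}{485674881} = \frac{479497582331828}{485674881}$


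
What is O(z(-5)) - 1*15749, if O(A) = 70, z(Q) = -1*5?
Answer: -15679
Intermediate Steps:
z(Q) = -5
O(z(-5)) - 1*15749 = 70 - 1*15749 = 70 - 15749 = -15679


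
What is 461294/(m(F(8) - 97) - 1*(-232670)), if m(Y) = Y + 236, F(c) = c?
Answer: 461294/232817 ≈ 1.9814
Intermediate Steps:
m(Y) = 236 + Y
461294/(m(F(8) - 97) - 1*(-232670)) = 461294/((236 + (8 - 97)) - 1*(-232670)) = 461294/((236 - 89) + 232670) = 461294/(147 + 232670) = 461294/232817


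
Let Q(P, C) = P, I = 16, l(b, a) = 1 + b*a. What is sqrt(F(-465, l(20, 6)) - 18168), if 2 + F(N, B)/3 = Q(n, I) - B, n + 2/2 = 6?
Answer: 21*I*sqrt(42) ≈ 136.1*I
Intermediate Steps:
n = 5 (n = -1 + 6 = 5)
l(b, a) = 1 + a*b
F(N, B) = 9 - 3*B (F(N, B) = -6 + 3*(5 - B) = -6 + (15 - 3*B) = 9 - 3*B)
sqrt(F(-465, l(20, 6)) - 18168) = sqrt((9 - 3*(1 + 6*20)) - 18168) = sqrt((9 - 3*(1 + 120)) - 18168) = sqrt((9 - 3*121) - 18168) = sqrt((9 - 363) - 18168) = sqrt(-354 - 18168) = sqrt(-18522) = 21*I*sqrt(42)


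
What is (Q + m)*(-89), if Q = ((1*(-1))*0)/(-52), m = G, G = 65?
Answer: -5785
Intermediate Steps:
m = 65
Q = 0 (Q = -1*0*(-1/52) = 0*(-1/52) = 0)
(Q + m)*(-89) = (0 + 65)*(-89) = 65*(-89) = -5785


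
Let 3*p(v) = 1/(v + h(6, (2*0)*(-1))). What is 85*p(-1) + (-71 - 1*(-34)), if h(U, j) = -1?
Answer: -307/6 ≈ -51.167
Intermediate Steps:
p(v) = 1/(3*(-1 + v)) (p(v) = 1/(3*(v - 1)) = 1/(3*(-1 + v)))
85*p(-1) + (-71 - 1*(-34)) = 85*(1/(3*(-1 - 1))) + (-71 - 1*(-34)) = 85*((1/3)/(-2)) + (-71 + 34) = 85*((1/3)*(-1/2)) - 37 = 85*(-1/6) - 37 = -85/6 - 37 = -307/6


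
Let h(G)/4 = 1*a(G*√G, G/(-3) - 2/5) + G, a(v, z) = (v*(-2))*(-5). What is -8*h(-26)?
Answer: 832 + 8320*I*√26 ≈ 832.0 + 42424.0*I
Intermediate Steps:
a(v, z) = 10*v (a(v, z) = -2*v*(-5) = 10*v)
h(G) = 4*G + 40*G^(3/2) (h(G) = 4*(1*(10*(G*√G)) + G) = 4*(1*(10*G^(3/2)) + G) = 4*(10*G^(3/2) + G) = 4*(G + 10*G^(3/2)) = 4*G + 40*G^(3/2))
-8*h(-26) = -8*(4*(-26) + 40*(-26)^(3/2)) = -8*(-104 + 40*(-26*I*√26)) = -8*(-104 - 1040*I*√26) = 832 + 8320*I*√26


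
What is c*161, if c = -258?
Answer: -41538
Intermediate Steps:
c*161 = -258*161 = -41538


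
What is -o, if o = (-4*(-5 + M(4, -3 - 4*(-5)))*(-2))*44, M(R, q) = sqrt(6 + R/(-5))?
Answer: 1760 - 352*sqrt(130)/5 ≈ 957.32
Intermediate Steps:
M(R, q) = sqrt(6 - R/5) (M(R, q) = sqrt(6 + R*(-1/5)) = sqrt(6 - R/5))
o = -1760 + 352*sqrt(130)/5 (o = (-4*(-5 + sqrt(150 - 5*4)/5)*(-2))*44 = (-4*(-5 + sqrt(150 - 20)/5)*(-2))*44 = (-4*(-5 + sqrt(130)/5)*(-2))*44 = ((20 - 4*sqrt(130)/5)*(-2))*44 = (-40 + 8*sqrt(130)/5)*44 = -1760 + 352*sqrt(130)/5 ≈ -957.32)
-o = -(-1760 + 352*sqrt(130)/5) = 1760 - 352*sqrt(130)/5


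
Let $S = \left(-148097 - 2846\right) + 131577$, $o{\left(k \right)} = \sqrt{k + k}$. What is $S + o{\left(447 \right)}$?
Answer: $-19366 + \sqrt{894} \approx -19336.0$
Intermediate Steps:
$o{\left(k \right)} = \sqrt{2} \sqrt{k}$ ($o{\left(k \right)} = \sqrt{2 k} = \sqrt{2} \sqrt{k}$)
$S = -19366$ ($S = -150943 + 131577 = -19366$)
$S + o{\left(447 \right)} = -19366 + \sqrt{2} \sqrt{447} = -19366 + \sqrt{894}$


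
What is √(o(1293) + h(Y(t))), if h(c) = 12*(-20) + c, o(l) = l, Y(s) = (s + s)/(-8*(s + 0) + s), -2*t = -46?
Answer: √51583/7 ≈ 32.446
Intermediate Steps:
t = 23 (t = -½*(-46) = 23)
Y(s) = -2/7 (Y(s) = (2*s)/(-8*s + s) = (2*s)/((-7*s)) = (2*s)*(-1/(7*s)) = -2/7)
h(c) = -240 + c
√(o(1293) + h(Y(t))) = √(1293 + (-240 - 2/7)) = √(1293 - 1682/7) = √(7369/7) = √51583/7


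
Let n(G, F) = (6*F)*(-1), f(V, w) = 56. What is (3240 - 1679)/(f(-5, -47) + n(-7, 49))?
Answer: -223/34 ≈ -6.5588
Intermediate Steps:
n(G, F) = -6*F
(3240 - 1679)/(f(-5, -47) + n(-7, 49)) = (3240 - 1679)/(56 - 6*49) = 1561/(56 - 294) = 1561/(-238) = 1561*(-1/238) = -223/34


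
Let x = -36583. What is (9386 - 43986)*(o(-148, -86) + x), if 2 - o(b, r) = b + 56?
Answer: 1262519400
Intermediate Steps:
o(b, r) = -54 - b (o(b, r) = 2 - (b + 56) = 2 - (56 + b) = 2 + (-56 - b) = -54 - b)
(9386 - 43986)*(o(-148, -86) + x) = (9386 - 43986)*((-54 - 1*(-148)) - 36583) = -34600*((-54 + 148) - 36583) = -34600*(94 - 36583) = -34600*(-36489) = 1262519400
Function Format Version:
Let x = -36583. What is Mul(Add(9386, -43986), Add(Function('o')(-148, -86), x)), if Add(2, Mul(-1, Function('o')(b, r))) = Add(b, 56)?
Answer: 1262519400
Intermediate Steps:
Function('o')(b, r) = Add(-54, Mul(-1, b)) (Function('o')(b, r) = Add(2, Mul(-1, Add(b, 56))) = Add(2, Mul(-1, Add(56, b))) = Add(2, Add(-56, Mul(-1, b))) = Add(-54, Mul(-1, b)))
Mul(Add(9386, -43986), Add(Function('o')(-148, -86), x)) = Mul(Add(9386, -43986), Add(Add(-54, Mul(-1, -148)), -36583)) = Mul(-34600, Add(Add(-54, 148), -36583)) = Mul(-34600, Add(94, -36583)) = Mul(-34600, -36489) = 1262519400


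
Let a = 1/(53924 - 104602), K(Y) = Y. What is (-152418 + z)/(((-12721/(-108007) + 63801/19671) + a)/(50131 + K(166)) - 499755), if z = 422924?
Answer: -488309910554274970261204/902143831620813331309621 ≈ -0.54128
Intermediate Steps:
a = -1/50678 (a = 1/(-50678) = -1/50678 ≈ -1.9732e-5)
(-152418 + z)/(((-12721/(-108007) + 63801/19671) + a)/(50131 + K(166)) - 499755) = (-152418 + 422924)/(((-12721/(-108007) + 63801/19671) - 1/50678)/(50131 + 166) - 499755) = 270506/(((-12721*(-1/108007) + 63801*(1/19671)) - 1/50678)/50297 - 499755) = 270506/(((12721/108007 + 21267/6557) - 1/50678)*(1/50297) - 499755) = 270506/((2380396466/708201899 - 1/50678)*(1/50297) - 499755) = 270506/((120633023902049/35890255837522)*(1/50297) - 499755) = 270506/(120633023902049/1805172197859844034 - 499755) = 270506/(-902143831620813331309621/1805172197859844034) = 270506*(-1805172197859844034/902143831620813331309621) = -488309910554274970261204/902143831620813331309621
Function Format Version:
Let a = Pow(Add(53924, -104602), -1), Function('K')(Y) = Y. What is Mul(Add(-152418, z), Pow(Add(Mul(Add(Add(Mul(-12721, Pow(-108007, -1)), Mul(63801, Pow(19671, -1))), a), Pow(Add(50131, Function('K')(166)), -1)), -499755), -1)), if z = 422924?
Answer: Rational(-488309910554274970261204, 902143831620813331309621) ≈ -0.54128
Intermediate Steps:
a = Rational(-1, 50678) (a = Pow(-50678, -1) = Rational(-1, 50678) ≈ -1.9732e-5)
Mul(Add(-152418, z), Pow(Add(Mul(Add(Add(Mul(-12721, Pow(-108007, -1)), Mul(63801, Pow(19671, -1))), a), Pow(Add(50131, Function('K')(166)), -1)), -499755), -1)) = Mul(Add(-152418, 422924), Pow(Add(Mul(Add(Add(Mul(-12721, Pow(-108007, -1)), Mul(63801, Pow(19671, -1))), Rational(-1, 50678)), Pow(Add(50131, 166), -1)), -499755), -1)) = Mul(270506, Pow(Add(Mul(Add(Add(Mul(-12721, Rational(-1, 108007)), Mul(63801, Rational(1, 19671))), Rational(-1, 50678)), Pow(50297, -1)), -499755), -1)) = Mul(270506, Pow(Add(Mul(Add(Add(Rational(12721, 108007), Rational(21267, 6557)), Rational(-1, 50678)), Rational(1, 50297)), -499755), -1)) = Mul(270506, Pow(Add(Mul(Add(Rational(2380396466, 708201899), Rational(-1, 50678)), Rational(1, 50297)), -499755), -1)) = Mul(270506, Pow(Add(Mul(Rational(120633023902049, 35890255837522), Rational(1, 50297)), -499755), -1)) = Mul(270506, Pow(Add(Rational(120633023902049, 1805172197859844034), -499755), -1)) = Mul(270506, Pow(Rational(-902143831620813331309621, 1805172197859844034), -1)) = Mul(270506, Rational(-1805172197859844034, 902143831620813331309621)) = Rational(-488309910554274970261204, 902143831620813331309621)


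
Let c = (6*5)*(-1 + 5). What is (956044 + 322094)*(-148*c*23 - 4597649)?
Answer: -6398523707802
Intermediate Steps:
c = 120 (c = 30*4 = 120)
(956044 + 322094)*(-148*c*23 - 4597649) = (956044 + 322094)*(-148*120*23 - 4597649) = 1278138*(-17760*23 - 4597649) = 1278138*(-408480 - 4597649) = 1278138*(-5006129) = -6398523707802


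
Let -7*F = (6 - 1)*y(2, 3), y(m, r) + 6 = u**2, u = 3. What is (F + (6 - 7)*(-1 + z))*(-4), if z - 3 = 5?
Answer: 256/7 ≈ 36.571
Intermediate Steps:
z = 8 (z = 3 + 5 = 8)
y(m, r) = 3 (y(m, r) = -6 + 3**2 = -6 + 9 = 3)
F = -15/7 (F = -(6 - 1)*3/7 = -5*3/7 = -1/7*15 = -15/7 ≈ -2.1429)
(F + (6 - 7)*(-1 + z))*(-4) = (-15/7 + (6 - 7)*(-1 + 8))*(-4) = (-15/7 - 1*7)*(-4) = (-15/7 - 7)*(-4) = -64/7*(-4) = 256/7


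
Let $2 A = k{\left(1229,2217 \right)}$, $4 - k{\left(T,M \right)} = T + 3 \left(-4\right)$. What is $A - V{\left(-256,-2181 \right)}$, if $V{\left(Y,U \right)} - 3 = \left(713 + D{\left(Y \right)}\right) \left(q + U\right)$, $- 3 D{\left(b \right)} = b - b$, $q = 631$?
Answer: $\frac{2209081}{2} \approx 1.1045 \cdot 10^{6}$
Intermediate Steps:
$k{\left(T,M \right)} = 16 - T$ ($k{\left(T,M \right)} = 4 - \left(T + 3 \left(-4\right)\right) = 4 - \left(T - 12\right) = 4 - \left(-12 + T\right) = 16 - T$)
$D{\left(b \right)} = 0$ ($D{\left(b \right)} = - \frac{b - b}{3} = \left(- \frac{1}{3}\right) 0 = 0$)
$A = - \frac{1213}{2}$ ($A = \frac{16 - 1229}{2} = \frac{1}{2} \left(-1213\right) = - \frac{1213}{2} \approx -606.5$)
$V{\left(Y,U \right)} = 449906 + 713 U$ ($V{\left(Y,U \right)} = 3 + \left(713 + 0\right) \left(631 + U\right) = 3 + 713 \left(631 + U\right) = 3 + \left(449903 + 713 U\right) = 449906 + 713 U$)
$A - V{\left(-256,-2181 \right)} = - \frac{1213}{2} - \left(449906 + 713 \left(-2181\right)\right) = - \frac{1213}{2} - \left(449906 - 1555053\right) = - \frac{1213}{2} - -1105147 = - \frac{1213}{2} + 1105147 = \frac{2209081}{2}$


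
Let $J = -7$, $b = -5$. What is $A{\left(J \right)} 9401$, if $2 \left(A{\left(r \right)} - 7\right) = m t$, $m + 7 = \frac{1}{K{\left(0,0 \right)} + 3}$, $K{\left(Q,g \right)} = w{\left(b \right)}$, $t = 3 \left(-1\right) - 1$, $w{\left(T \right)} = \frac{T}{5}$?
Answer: $188020$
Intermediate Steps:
$w{\left(T \right)} = \frac{T}{5}$ ($w{\left(T \right)} = T \frac{1}{5} = \frac{T}{5}$)
$t = -4$ ($t = -3 - 1 = -4$)
$K{\left(Q,g \right)} = -1$ ($K{\left(Q,g \right)} = \frac{1}{5} \left(-5\right) = -1$)
$m = - \frac{13}{2}$ ($m = -7 + \frac{1}{-1 + 3} = -7 + \frac{1}{2} = - \frac{13}{2} \approx -6.5$)
$A{\left(r \right)} = 20$ ($A{\left(r \right)} = 7 + \frac{\left(- \frac{13}{2}\right) \left(-4\right)}{2} = 7 + \frac{1}{2} \cdot 26 = 7 + 13 = 20$)
$A{\left(J \right)} 9401 = 20 \cdot 9401 = 188020$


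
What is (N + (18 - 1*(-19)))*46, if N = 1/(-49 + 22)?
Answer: 45908/27 ≈ 1700.3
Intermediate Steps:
N = -1/27 (N = 1/(-27) = -1/27 ≈ -0.037037)
(N + (18 - 1*(-19)))*46 = (-1/27 + (18 - 1*(-19)))*46 = (-1/27 + (18 + 19))*46 = (-1/27 + 37)*46 = (998/27)*46 = 45908/27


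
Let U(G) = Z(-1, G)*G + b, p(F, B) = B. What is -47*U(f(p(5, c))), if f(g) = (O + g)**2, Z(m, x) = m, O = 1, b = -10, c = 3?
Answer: 1222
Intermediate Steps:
f(g) = (1 + g)**2
U(G) = -10 - G (U(G) = -G - 10 = -10 - G)
-47*U(f(p(5, c))) = -47*(-10 - (1 + 3)**2) = -47*(-10 - 1*4**2) = -47*(-10 - 1*16) = -47*(-10 - 16) = -47*(-26) = 1222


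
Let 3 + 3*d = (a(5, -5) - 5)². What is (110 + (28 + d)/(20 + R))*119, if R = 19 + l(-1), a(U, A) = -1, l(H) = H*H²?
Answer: 502061/38 ≈ 13212.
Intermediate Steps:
l(H) = H³
R = 18 (R = 19 + (-1)³ = 19 - 1 = 18)
d = 11 (d = -1 + (-1 - 5)²/3 = -1 + (⅓)*(-6)² = -1 + (⅓)*36 = -1 + 12 = 11)
(110 + (28 + d)/(20 + R))*119 = (110 + (28 + 11)/(20 + 18))*119 = (110 + 39/38)*119 = (4219/38)*119 = 502061/38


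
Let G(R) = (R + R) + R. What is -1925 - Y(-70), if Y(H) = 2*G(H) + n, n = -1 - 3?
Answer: -1501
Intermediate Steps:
G(R) = 3*R (G(R) = 2*R + R = 3*R)
n = -4
Y(H) = -4 + 6*H (Y(H) = 2*(3*H) - 4 = 6*H - 4 = -4 + 6*H)
-1925 - Y(-70) = -1925 - (-4 + 6*(-70)) = -1925 - (-4 - 420) = -1925 - 1*(-424) = -1925 + 424 = -1501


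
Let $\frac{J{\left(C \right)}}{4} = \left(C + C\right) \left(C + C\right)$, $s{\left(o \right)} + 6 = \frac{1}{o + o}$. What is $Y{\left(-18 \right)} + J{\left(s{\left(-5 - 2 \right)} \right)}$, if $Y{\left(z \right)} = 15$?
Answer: $\frac{29635}{49} \approx 604.8$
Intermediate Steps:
$s{\left(o \right)} = -6 + \frac{1}{2 o}$ ($s{\left(o \right)} = -6 + \frac{1}{o + o} = -6 + \frac{1}{2 o}$)
$J{\left(C \right)} = 16 C^{2}$ ($J{\left(C \right)} = 4 \left(C + C\right) \left(C + C\right) = 4 \cdot 2 C 2 C = 4 \cdot 4 C^{2} = 16 C^{2}$)
$Y{\left(-18 \right)} + J{\left(s{\left(-5 - 2 \right)} \right)} = 15 + 16 \left(-6 + \frac{1}{2 \left(-5 - 2\right)}\right)^{2} = 15 + 16 \left(-6 + \frac{1}{2 \left(-7\right)}\right)^{2} = 15 + 16 \left(-6 + \frac{1}{2} \left(- \frac{1}{7}\right)\right)^{2} = 15 + 16 \left(-6 - \frac{1}{14}\right)^{2} = 15 + 16 \left(- \frac{85}{14}\right)^{2} = 15 + 16 \cdot \frac{7225}{196} = 15 + \frac{28900}{49} = \frac{29635}{49}$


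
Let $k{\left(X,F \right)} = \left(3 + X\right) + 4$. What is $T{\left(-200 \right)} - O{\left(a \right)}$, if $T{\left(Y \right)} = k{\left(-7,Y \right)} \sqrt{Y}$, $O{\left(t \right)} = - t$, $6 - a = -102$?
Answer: $108$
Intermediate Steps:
$a = 108$ ($a = 6 - -102 = 6 + 102 = 108$)
$k{\left(X,F \right)} = 7 + X$
$T{\left(Y \right)} = 0$ ($T{\left(Y \right)} = \left(7 - 7\right) \sqrt{Y} = 0 \sqrt{Y} = 0$)
$T{\left(-200 \right)} - O{\left(a \right)} = 0 - \left(-1\right) 108 = 0 - -108 = 0 + 108 = 108$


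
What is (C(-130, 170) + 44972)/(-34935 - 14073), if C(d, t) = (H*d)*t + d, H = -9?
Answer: -121871/24504 ≈ -4.9735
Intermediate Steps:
C(d, t) = d - 9*d*t (C(d, t) = (-9*d)*t + d = -9*d*t + d = d - 9*d*t)
(C(-130, 170) + 44972)/(-34935 - 14073) = (-130*(1 - 9*170) + 44972)/(-34935 - 14073) = (-130*(1 - 1530) + 44972)/(-49008) = (-130*(-1529) + 44972)*(-1/49008) = (198770 + 44972)*(-1/49008) = 243742*(-1/49008) = -121871/24504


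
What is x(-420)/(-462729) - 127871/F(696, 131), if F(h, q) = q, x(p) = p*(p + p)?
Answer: -19738612253/20205833 ≈ -976.88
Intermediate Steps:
x(p) = 2*p**2 (x(p) = p*(2*p) = 2*p**2)
x(-420)/(-462729) - 127871/F(696, 131) = (2*(-420)**2)/(-462729) - 127871/131 = (2*176400)*(-1/462729) - 127871*1/131 = 352800*(-1/462729) - 127871/131 = -117600/154243 - 127871/131 = -19738612253/20205833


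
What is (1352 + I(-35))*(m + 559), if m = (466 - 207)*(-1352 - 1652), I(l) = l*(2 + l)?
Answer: -1949134839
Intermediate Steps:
m = -778036 (m = 259*(-3004) = -778036)
(1352 + I(-35))*(m + 559) = (1352 - 35*(2 - 35))*(-778036 + 559) = (1352 - 35*(-33))*(-777477) = (1352 + 1155)*(-777477) = 2507*(-777477) = -1949134839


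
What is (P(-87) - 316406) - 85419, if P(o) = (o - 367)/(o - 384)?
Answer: -189259121/471 ≈ -4.0182e+5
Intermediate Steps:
P(o) = (-367 + o)/(-384 + o)
(P(-87) - 316406) - 85419 = ((-367 - 87)/(-384 - 87) - 316406) - 85419 = (-454/(-471) - 316406) - 85419 = (-1/471*(-454) - 316406) - 85419 = (454/471 - 316406) - 85419 = -149026772/471 - 85419 = -189259121/471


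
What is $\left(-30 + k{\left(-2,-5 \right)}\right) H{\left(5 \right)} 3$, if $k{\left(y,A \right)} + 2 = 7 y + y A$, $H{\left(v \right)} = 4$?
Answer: $-432$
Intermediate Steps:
$k{\left(y,A \right)} = -2 + 7 y + A y$ ($k{\left(y,A \right)} = -2 + \left(7 y + y A\right) = -2 + \left(7 y + A y\right) = -2 + 7 y + A y$)
$\left(-30 + k{\left(-2,-5 \right)}\right) H{\left(5 \right)} 3 = \left(-30 - 6\right) 4 \cdot 3 = \left(-36\right) 4 \cdot 3 = \left(-144\right) 3 = -432$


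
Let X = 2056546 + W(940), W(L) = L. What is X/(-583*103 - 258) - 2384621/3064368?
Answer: -6448703597495/184802840976 ≈ -34.895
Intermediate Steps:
X = 2057486 (X = 2056546 + 940 = 2057486)
X/(-583*103 - 258) - 2384621/3064368 = 2057486/(-583*103 - 258) - 2384621/3064368 = 2057486/(-60049 - 258) - 2384621*1/3064368 = 2057486/(-60307) - 2384621/3064368 = 2057486*(-1/60307) - 2384621/3064368 = -2057486/60307 - 2384621/3064368 = -6448703597495/184802840976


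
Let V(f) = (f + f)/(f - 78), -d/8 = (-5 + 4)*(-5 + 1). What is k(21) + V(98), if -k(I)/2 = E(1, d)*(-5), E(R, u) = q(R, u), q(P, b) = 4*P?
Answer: 249/5 ≈ 49.800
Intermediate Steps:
d = -32 (d = -8*(-5 + 4)*(-5 + 1) = -(-8)*(-4) = -8*4 = -32)
V(f) = 2*f/(-78 + f) (V(f) = (2*f)/(-78 + f) = 2*f/(-78 + f))
E(R, u) = 4*R
k(I) = 40 (k(I) = -2*4*1*(-5) = -8*(-5) = -2*(-20) = 40)
k(21) + V(98) = 40 + 2*98/(-78 + 98) = 40 + 2*98/20 = 40 + 2*98*(1/20) = 40 + 49/5 = 249/5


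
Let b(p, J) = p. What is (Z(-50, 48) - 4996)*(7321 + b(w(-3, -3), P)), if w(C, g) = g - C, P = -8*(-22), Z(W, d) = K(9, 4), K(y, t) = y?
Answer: -36509827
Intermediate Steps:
Z(W, d) = 9
P = 176
(Z(-50, 48) - 4996)*(7321 + b(w(-3, -3), P)) = (9 - 4996)*(7321 + (-3 - 1*(-3))) = -4987*(7321 + (-3 + 3)) = -4987*(7321 + 0) = -4987*7321 = -36509827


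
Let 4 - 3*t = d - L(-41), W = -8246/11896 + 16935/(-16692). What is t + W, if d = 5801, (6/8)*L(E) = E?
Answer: -36342851153/18615753 ≈ -1952.3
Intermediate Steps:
W = -3532302/2068417 (W = -8246*1/11896 + 16935*(-1/16692) = -4123/5948 - 5645/5564 = -3532302/2068417 ≈ -1.7077)
L(E) = 4*E/3
t = -17555/9 (t = 4/3 - (5801 - 4*(-41)/3)/3 = 4/3 - (5801 - 1*(-164/3))/3 = 4/3 - (5801 + 164/3)/3 = 4/3 - ⅓*17567/3 = 4/3 - 17567/9 = -17555/9 ≈ -1950.6)
t + W = -17555/9 - 3532302/2068417 = -36342851153/18615753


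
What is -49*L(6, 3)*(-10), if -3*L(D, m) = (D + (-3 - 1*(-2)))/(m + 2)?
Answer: -490/3 ≈ -163.33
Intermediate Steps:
L(D, m) = -(-1 + D)/(3*(2 + m)) (L(D, m) = -(D + (-3 - 1*(-2)))/(3*(m + 2)) = -(D + (-3 + 2))/(3*(2 + m)) = -(D - 1)/(3*(2 + m)) = -(-1 + D)/(3*(2 + m)))
-49*L(6, 3)*(-10) = -49*(1 - 1*6)/(3*(2 + 3))*(-10) = -49*(1 - 6)/(3*5)*(-10) = -49*(-5)/(3*5)*(-10) = -49*(-⅓)*(-10) = (49/3)*(-10) = -490/3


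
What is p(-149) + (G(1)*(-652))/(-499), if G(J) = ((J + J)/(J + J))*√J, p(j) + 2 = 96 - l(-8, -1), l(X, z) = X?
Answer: 51550/499 ≈ 103.31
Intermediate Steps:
p(j) = 102 (p(j) = -2 + (96 - 1*(-8)) = -2 + (96 + 8) = -2 + 104 = 102)
G(J) = √J (G(J) = ((2*J)/((2*J)))*√J = ((2*J)*(1/(2*J)))*√J = 1*√J = √J)
p(-149) + (G(1)*(-652))/(-499) = 102 + (√1*(-652))/(-499) = 102 + (1*(-652))*(-1/499) = 102 - 652*(-1/499) = 102 + 652/499 = 51550/499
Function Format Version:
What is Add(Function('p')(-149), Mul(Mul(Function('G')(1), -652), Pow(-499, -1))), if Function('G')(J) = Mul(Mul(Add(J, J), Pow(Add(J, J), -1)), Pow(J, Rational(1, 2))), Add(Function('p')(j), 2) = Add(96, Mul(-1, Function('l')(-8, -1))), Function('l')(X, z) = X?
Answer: Rational(51550, 499) ≈ 103.31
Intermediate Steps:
Function('p')(j) = 102 (Function('p')(j) = Add(-2, Add(96, Mul(-1, -8))) = Add(-2, Add(96, 8)) = Add(-2, 104) = 102)
Function('G')(J) = Pow(J, Rational(1, 2)) (Function('G')(J) = Mul(Mul(Mul(2, J), Pow(Mul(2, J), -1)), Pow(J, Rational(1, 2))) = Mul(Mul(Mul(2, J), Mul(Rational(1, 2), Pow(J, -1))), Pow(J, Rational(1, 2))) = Mul(1, Pow(J, Rational(1, 2))) = Pow(J, Rational(1, 2)))
Add(Function('p')(-149), Mul(Mul(Function('G')(1), -652), Pow(-499, -1))) = Add(102, Mul(Mul(Pow(1, Rational(1, 2)), -652), Pow(-499, -1))) = Add(102, Mul(Mul(1, -652), Rational(-1, 499))) = Add(102, Mul(-652, Rational(-1, 499))) = Add(102, Rational(652, 499)) = Rational(51550, 499)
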